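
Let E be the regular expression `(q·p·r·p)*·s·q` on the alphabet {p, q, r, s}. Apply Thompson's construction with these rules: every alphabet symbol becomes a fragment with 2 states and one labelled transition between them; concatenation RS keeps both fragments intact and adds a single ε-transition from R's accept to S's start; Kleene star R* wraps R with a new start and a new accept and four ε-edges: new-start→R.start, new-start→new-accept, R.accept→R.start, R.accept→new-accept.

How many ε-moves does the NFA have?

Building bottom-up:
Each of the 6 symbol leaves contributes 0 ε-transitions.
  q·p·r·p — 3 ε-transitions
  (q·p·r·p)* — 7 ε-transitions
  (q·p·r·p)*·s·q — 9 ε-transitions

9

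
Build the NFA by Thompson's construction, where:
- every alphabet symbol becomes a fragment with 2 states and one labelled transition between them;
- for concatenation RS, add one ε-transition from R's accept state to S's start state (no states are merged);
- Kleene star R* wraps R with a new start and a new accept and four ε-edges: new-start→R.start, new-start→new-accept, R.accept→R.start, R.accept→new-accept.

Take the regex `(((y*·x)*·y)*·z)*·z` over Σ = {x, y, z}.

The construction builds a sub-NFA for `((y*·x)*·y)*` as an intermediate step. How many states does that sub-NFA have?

Fragment for `((y*·x)*·y)*`:
Each of the 3 symbol leaves contributes a 2-state fragment.
  y* → 4 states
  y*·x → 6 states
  (y*·x)* → 8 states
  (y*·x)*·y → 10 states
  ((y*·x)*·y)* → 12 states

12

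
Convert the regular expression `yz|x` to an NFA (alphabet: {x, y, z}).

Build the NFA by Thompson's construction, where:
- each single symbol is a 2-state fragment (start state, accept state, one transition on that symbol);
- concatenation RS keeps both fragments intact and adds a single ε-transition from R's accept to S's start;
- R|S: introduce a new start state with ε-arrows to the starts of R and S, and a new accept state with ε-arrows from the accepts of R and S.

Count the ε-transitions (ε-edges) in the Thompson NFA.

5

Recursing over subexpressions:
Each of the 3 symbol leaves contributes 0 ε-transitions.
  yz = 1 ε-transition
  yz|x = 5 ε-transitions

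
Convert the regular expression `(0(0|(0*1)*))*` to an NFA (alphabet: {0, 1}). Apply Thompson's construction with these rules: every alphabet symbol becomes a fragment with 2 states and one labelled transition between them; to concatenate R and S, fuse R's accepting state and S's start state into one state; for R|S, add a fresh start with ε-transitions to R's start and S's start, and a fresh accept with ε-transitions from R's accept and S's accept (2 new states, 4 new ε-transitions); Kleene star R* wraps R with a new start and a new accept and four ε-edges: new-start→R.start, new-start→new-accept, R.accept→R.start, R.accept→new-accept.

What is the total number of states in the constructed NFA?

Building bottom-up:
Each of the 4 symbol leaves contributes a 2-state fragment.
  0* = 4 states
  0*1 = 5 states
  (0*1)* = 7 states
  0|(0*1)* = 11 states
  0(0|(0*1)*) = 12 states
  (0(0|(0*1)*))* = 14 states

14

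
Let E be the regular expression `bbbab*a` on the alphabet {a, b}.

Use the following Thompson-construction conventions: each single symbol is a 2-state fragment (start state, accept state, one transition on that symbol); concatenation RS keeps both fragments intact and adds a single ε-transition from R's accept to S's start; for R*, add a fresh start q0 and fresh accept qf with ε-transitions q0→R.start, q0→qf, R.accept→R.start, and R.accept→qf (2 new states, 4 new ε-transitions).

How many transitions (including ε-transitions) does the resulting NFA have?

By structural recursion:
Each of the 6 symbol leaves contributes 1 transition (1 symbol, 0 ε).
  b* : 5 transitions (1 symbol, 4 ε)
  bbbab*a : 15 transitions (6 symbol, 9 ε)

15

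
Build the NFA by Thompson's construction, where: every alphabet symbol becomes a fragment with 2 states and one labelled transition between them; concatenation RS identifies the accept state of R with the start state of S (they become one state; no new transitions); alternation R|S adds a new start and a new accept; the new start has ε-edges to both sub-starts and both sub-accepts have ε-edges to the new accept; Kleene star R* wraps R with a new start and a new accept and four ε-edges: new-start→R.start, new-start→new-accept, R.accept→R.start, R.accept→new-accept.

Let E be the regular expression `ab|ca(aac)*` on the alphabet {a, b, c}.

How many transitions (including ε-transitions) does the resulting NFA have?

15

By structural recursion:
Each of the 7 symbol leaves contributes 1 transition (1 symbol, 0 ε).
  ab → 2 transitions (2 symbol, 0 ε)
  aac → 3 transitions (3 symbol, 0 ε)
  (aac)* → 7 transitions (3 symbol, 4 ε)
  ca(aac)* → 9 transitions (5 symbol, 4 ε)
  ab|ca(aac)* → 15 transitions (7 symbol, 8 ε)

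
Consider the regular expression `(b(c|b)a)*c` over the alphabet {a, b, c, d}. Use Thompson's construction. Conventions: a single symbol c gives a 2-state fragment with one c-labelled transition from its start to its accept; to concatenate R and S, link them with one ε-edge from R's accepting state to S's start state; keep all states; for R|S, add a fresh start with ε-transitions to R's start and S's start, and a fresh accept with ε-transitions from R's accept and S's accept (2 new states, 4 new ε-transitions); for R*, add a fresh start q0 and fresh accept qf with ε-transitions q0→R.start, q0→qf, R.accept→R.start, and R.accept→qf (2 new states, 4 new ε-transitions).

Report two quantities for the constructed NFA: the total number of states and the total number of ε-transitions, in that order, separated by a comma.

By structural recursion:
Each of the 5 symbol leaves contributes 2 states and 0 ε-transitions.
  c|b → 6 states, 4 ε-transitions
  b(c|b)a → 10 states, 6 ε-transitions
  (b(c|b)a)* → 12 states, 10 ε-transitions
  (b(c|b)a)*c → 14 states, 11 ε-transitions

14, 11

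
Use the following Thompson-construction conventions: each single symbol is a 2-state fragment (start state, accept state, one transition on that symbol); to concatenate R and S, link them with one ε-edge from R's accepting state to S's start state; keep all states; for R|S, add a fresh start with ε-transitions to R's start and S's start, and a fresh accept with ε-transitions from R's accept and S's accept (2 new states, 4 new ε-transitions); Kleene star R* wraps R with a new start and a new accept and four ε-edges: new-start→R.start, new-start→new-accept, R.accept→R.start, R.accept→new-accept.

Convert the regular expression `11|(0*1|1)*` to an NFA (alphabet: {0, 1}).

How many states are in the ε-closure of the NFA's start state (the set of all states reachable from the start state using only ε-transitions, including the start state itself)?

11

Compute the ε-closure size of each fragment's start state recursively; a symbol fragment's start has no outgoing ε-edge, so its closure is just itself (size 1).
  11 — |closure| equals the left operand's closure size = 1 (its accept is not ε-reachable, so the closure stops there)
  0* — new start has ε-edges to the inner start and to the new accept, so |closure| = 2 + 1 = 3
  0*1 — |closure| = 3 + 1 = 4 (closure spills across the concat boundary because the left factor accepts ε)
  0*1|1 — new start ε-reaches every alternative's start; none of them accept ε, so the new accept is not reached: |closure| = 1 + 4 + 1 = 6
  (0*1|1)* — new start has ε-edges to the inner start and to the new accept, so |closure| = 2 + 6 = 8
  11|(0*1|1)* — new start ε-reaches every alternative's start; at least one alternative accepts ε, so the union's new accept is reached too: |closure| = 1 + 1 + 8 + 1 = 11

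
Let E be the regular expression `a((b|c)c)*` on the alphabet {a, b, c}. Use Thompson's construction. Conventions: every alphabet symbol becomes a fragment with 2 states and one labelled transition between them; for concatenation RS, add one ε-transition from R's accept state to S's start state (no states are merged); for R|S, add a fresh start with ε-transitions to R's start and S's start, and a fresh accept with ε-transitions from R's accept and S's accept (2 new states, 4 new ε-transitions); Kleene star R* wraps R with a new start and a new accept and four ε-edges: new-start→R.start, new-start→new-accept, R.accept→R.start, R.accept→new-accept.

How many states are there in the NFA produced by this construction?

12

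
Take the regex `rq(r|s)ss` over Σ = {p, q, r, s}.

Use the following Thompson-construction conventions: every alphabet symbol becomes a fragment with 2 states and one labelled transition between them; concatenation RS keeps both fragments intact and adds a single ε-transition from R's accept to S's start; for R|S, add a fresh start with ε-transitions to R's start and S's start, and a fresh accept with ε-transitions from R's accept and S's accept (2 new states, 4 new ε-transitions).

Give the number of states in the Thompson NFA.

Recursing over subexpressions:
Each of the 6 symbol leaves contributes a 2-state fragment.
  r|s = 6 states
  rq(r|s)ss = 14 states

14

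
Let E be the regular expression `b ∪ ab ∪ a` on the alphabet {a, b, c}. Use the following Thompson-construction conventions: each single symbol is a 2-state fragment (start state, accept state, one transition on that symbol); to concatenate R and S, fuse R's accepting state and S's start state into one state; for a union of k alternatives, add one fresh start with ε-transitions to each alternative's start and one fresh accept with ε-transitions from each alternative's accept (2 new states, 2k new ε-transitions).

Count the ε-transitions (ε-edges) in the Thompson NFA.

Building bottom-up:
Each of the 4 symbol leaves contributes 0 ε-transitions.
  ab → 0 ε-transitions
  b ∪ ab ∪ a → 6 ε-transitions

6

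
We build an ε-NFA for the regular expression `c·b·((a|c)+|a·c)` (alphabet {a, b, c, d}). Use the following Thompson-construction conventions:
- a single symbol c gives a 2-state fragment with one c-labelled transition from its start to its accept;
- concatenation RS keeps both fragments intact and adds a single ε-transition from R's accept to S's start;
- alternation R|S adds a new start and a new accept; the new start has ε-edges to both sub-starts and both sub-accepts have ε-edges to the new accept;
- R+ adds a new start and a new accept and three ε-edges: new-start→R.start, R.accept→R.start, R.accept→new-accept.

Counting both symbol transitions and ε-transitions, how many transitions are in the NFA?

20

Bottom-up over the parse tree:
Each of the 6 symbol leaves contributes 1 transition (1 symbol, 0 ε).
  a|c = 6 transitions (2 symbol, 4 ε)
  (a|c)+ = 9 transitions (2 symbol, 7 ε)
  a·c = 3 transitions (2 symbol, 1 ε)
  (a|c)+|a·c = 16 transitions (4 symbol, 12 ε)
  c·b·((a|c)+|a·c) = 20 transitions (6 symbol, 14 ε)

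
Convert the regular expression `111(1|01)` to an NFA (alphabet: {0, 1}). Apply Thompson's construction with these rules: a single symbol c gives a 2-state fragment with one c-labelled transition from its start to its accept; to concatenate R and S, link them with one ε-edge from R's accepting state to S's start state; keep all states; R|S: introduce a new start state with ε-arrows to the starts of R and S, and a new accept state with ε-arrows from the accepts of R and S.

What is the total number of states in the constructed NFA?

Per subexpression:
Each of the 6 symbol leaves contributes a 2-state fragment.
  01 = 4 states
  1|01 = 8 states
  111(1|01) = 14 states

14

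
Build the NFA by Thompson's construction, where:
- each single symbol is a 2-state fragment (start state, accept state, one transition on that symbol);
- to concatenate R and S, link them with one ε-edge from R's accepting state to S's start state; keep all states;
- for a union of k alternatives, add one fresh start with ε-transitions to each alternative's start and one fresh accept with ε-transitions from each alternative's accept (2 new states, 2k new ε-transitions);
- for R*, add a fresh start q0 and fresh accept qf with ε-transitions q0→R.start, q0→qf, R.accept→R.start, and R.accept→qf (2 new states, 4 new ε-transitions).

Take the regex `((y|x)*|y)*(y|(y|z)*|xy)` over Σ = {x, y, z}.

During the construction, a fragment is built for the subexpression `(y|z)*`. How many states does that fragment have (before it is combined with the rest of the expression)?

Fragment for `(y|z)*`:
Each of the 2 symbol leaves contributes a 2-state fragment.
  y|z : 6 states
  (y|z)* : 8 states

8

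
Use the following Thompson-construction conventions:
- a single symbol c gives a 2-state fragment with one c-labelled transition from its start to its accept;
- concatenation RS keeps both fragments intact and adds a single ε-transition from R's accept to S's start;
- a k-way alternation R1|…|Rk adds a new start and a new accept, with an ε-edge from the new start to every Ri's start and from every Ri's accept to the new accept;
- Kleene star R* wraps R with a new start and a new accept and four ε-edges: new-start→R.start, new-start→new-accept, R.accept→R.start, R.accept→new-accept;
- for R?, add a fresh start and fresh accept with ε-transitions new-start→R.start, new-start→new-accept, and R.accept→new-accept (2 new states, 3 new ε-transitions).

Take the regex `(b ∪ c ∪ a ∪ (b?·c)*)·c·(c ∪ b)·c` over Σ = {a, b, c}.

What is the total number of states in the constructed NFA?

By structural recursion:
Each of the 9 symbol leaves contributes a 2-state fragment.
  b? = 4 states
  b?·c = 6 states
  (b?·c)* = 8 states
  b ∪ c ∪ a ∪ (b?·c)* = 16 states
  c ∪ b = 6 states
  (b ∪ c ∪ a ∪ (b?·c)*)·c·(c ∪ b)·c = 26 states

26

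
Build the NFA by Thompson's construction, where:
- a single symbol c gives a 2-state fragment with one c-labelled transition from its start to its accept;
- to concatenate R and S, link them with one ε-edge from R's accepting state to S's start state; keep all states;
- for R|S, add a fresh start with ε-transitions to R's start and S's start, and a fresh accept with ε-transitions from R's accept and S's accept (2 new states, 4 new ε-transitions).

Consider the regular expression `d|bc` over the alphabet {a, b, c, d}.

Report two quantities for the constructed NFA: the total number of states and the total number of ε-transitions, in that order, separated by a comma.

By structural recursion:
Each of the 3 symbol leaves contributes 2 states and 0 ε-transitions.
  bc → 4 states, 1 ε-transition
  d|bc → 8 states, 5 ε-transitions

8, 5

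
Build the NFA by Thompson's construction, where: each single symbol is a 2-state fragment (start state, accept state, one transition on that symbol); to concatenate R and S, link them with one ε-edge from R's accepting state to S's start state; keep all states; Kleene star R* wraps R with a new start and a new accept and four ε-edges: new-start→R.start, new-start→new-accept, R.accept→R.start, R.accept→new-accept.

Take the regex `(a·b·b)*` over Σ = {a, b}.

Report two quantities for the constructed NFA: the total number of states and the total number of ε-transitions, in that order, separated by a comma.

By structural recursion:
Each of the 3 symbol leaves contributes 2 states and 0 ε-transitions.
  a·b·b : 6 states, 2 ε-transitions
  (a·b·b)* : 8 states, 6 ε-transitions

8, 6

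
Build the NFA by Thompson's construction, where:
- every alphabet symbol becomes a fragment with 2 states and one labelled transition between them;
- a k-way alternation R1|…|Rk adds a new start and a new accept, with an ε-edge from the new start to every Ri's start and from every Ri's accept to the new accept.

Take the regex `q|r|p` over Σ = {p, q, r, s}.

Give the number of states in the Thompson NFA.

By structural recursion:
Each of the 3 symbol leaves contributes a 2-state fragment.
  q|r|p — 8 states

8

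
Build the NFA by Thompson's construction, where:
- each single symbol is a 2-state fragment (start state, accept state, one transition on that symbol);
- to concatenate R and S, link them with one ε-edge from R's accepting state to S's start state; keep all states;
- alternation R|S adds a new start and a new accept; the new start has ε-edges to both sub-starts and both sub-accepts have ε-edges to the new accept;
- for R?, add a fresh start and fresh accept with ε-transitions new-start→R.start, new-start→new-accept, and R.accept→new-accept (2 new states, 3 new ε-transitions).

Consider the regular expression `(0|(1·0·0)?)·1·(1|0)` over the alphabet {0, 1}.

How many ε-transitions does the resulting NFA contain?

15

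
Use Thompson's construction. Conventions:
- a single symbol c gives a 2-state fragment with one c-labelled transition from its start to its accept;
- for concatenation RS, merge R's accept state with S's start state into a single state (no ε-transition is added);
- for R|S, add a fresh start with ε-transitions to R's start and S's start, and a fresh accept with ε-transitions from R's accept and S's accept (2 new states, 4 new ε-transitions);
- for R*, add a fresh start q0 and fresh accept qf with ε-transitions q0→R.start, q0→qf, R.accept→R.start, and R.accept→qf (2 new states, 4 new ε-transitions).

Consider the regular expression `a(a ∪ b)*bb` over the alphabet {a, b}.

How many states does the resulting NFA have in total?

11

By structural recursion:
Each of the 5 symbol leaves contributes a 2-state fragment.
  a ∪ b : 6 states
  (a ∪ b)* : 8 states
  a(a ∪ b)*bb : 11 states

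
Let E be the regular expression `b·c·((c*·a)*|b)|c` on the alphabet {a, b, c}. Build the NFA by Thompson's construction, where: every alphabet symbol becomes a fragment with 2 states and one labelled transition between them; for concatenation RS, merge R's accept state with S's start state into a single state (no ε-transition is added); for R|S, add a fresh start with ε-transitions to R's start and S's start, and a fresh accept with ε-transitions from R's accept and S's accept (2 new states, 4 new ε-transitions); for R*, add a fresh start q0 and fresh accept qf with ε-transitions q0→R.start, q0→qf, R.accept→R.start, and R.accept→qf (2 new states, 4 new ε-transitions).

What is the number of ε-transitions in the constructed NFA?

Bottom-up over the parse tree:
Each of the 6 symbol leaves contributes 0 ε-transitions.
  c* → 4 ε-transitions
  c*·a → 4 ε-transitions
  (c*·a)* → 8 ε-transitions
  (c*·a)*|b → 12 ε-transitions
  b·c·((c*·a)*|b) → 12 ε-transitions
  b·c·((c*·a)*|b)|c → 16 ε-transitions

16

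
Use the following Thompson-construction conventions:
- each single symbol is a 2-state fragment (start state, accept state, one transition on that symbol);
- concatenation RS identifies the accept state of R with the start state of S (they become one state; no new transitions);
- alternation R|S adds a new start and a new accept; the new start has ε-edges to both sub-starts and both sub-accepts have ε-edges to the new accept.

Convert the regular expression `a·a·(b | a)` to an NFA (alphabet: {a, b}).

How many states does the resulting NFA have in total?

Per subexpression:
Each of the 4 symbol leaves contributes a 2-state fragment.
  b | a — 6 states
  a·a·(b | a) — 8 states

8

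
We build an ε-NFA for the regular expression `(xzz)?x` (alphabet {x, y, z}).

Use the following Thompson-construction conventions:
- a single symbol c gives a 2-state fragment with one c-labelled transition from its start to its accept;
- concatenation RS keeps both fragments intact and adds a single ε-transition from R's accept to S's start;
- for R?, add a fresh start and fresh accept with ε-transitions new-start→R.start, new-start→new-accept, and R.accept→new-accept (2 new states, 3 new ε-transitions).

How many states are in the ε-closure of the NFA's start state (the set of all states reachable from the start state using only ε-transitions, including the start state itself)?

4

Work bottom-up. For each fragment F, track |ε-closure(F.start)| and whether F's accept lies in that closure (i.e. whether F accepts ε). A single-symbol fragment has closure size 1 and does not accept ε.
  xzz → |ε-closure| equals the left operand's closure size = 1 (its accept is not ε-reachable, so the closure stops there)
  (xzz)? → new start has ε-edges to the inner start and to the new accept, so |ε-closure| = 2 + 1 = 3
  (xzz)?x → the left operand accepts ε, so the closure extends into the next operand (via the concat ε-link); |ε-closure| = 3 + 1 = 4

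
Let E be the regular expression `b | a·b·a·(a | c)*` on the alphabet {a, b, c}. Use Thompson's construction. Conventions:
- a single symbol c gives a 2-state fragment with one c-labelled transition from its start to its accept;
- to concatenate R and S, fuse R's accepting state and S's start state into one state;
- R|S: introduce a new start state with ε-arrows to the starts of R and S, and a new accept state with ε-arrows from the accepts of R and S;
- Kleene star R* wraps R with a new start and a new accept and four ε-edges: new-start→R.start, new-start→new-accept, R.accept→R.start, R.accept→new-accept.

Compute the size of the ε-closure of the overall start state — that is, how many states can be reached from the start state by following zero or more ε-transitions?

Compute the ε-closure size of each fragment's start state recursively; a symbol fragment's start has no outgoing ε-edge, so its closure is just itself (size 1).
  a | c → |ε-closure| = 1 + 1 + 1 = 3 (the new accept is not ε-reachable since no branch accepts ε)
  (a | c)* → new start has ε-edges to the inner start and to the new accept, so |ε-closure| = 2 + 3 = 5
  a·b·a·(a | c)* → same as the first factor's closure: |ε-closure| = 1
  b | a·b·a·(a | c)* → |ε-closure| = 1 + 1 + 1 = 3 (the new accept is not ε-reachable since no branch accepts ε)

3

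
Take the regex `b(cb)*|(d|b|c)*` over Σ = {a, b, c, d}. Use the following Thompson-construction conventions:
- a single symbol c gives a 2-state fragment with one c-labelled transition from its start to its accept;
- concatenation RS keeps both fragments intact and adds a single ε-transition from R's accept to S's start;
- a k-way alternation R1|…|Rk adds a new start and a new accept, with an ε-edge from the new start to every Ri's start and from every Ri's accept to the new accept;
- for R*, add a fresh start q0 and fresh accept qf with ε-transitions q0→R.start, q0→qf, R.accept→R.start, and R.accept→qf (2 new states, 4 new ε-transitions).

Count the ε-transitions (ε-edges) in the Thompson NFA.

20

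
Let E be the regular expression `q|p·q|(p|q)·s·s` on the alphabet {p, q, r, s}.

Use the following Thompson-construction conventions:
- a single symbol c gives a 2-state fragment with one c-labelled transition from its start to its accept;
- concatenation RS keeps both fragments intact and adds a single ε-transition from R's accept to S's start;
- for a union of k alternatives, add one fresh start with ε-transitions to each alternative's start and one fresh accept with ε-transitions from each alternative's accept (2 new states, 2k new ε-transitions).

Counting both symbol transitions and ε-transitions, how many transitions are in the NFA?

20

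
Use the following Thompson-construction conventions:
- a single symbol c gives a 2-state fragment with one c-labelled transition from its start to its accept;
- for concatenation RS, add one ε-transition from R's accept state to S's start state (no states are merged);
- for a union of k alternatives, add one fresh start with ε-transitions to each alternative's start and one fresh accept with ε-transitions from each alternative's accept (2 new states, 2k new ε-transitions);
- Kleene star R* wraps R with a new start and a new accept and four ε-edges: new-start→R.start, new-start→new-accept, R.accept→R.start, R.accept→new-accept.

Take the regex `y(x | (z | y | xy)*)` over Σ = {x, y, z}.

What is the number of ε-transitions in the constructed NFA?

Recursing over subexpressions:
Each of the 6 symbol leaves contributes 0 ε-transitions.
  xy — 1 ε-transition
  z | y | xy — 7 ε-transitions
  (z | y | xy)* — 11 ε-transitions
  x | (z | y | xy)* — 15 ε-transitions
  y(x | (z | y | xy)*) — 16 ε-transitions

16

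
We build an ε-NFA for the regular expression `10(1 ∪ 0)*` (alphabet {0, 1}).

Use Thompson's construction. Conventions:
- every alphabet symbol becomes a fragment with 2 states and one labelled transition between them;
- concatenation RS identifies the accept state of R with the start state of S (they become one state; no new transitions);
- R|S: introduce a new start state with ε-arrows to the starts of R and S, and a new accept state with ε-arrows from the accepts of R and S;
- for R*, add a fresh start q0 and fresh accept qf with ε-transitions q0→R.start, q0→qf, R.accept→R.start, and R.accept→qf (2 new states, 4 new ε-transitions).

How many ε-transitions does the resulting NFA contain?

8

Building bottom-up:
Each of the 4 symbol leaves contributes 0 ε-transitions.
  1 ∪ 0 → 4 ε-transitions
  (1 ∪ 0)* → 8 ε-transitions
  10(1 ∪ 0)* → 8 ε-transitions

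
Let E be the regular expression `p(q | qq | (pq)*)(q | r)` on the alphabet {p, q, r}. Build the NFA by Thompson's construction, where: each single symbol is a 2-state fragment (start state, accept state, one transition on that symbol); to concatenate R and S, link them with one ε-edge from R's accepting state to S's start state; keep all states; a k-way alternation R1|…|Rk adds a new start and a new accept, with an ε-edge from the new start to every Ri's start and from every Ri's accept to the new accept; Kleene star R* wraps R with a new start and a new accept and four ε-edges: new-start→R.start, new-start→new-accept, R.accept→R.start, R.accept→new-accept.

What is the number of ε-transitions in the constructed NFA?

18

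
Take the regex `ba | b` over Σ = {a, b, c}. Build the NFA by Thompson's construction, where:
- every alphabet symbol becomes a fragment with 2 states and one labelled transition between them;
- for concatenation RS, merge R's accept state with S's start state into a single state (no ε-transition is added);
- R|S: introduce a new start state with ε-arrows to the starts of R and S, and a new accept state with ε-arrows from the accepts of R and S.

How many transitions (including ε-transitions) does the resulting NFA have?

7

Recursing over subexpressions:
Each of the 3 symbol leaves contributes 1 transition (1 symbol, 0 ε).
  ba : 2 transitions (2 symbol, 0 ε)
  ba | b : 7 transitions (3 symbol, 4 ε)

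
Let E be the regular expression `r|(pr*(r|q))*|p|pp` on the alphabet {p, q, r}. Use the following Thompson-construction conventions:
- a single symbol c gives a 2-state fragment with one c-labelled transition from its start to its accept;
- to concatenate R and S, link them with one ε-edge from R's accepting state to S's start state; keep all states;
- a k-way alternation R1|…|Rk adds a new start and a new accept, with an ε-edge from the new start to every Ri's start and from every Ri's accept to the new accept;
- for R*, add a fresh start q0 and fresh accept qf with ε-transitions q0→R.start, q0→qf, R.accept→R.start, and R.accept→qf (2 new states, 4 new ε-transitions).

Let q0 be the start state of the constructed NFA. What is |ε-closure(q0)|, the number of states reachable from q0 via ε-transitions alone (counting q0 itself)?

Let C(F) = |ε-closure(F.start)| within fragment F, and note whether F accepts ε. Symbol fragments have C = 1 and do not accept ε. Then:
  r* — C = 1 (new start) + 1 (body) + 1 (new accept) = 3
  r|q — C = 1 + 1 + 1 = 3 (the new accept is not ε-reachable since no branch accepts ε)
  pr*(r|q) — same as the first factor's closure: C = 1
  (pr*(r|q))* — C = 1 (new start) + 1 (body) + 1 (new accept) = 3
  pp — C equals the left operand's closure size = 1 (its accept is not ε-reachable, so the closure stops there)
  r|(pr*(r|q))*|p|pp — C = 1 (new start) + (1 + 3 + 1 + 1) + 1 (new accept, since some branch ε-reaches its own accept) = 8

8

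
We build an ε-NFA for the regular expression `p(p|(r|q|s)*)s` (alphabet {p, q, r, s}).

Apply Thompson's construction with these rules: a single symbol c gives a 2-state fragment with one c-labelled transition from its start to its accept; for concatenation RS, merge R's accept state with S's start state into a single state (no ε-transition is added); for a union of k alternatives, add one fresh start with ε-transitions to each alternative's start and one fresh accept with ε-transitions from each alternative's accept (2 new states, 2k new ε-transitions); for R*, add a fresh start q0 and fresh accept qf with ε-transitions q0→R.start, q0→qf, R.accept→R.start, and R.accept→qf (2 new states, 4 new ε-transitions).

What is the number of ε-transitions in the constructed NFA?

By structural recursion:
Each of the 6 symbol leaves contributes 0 ε-transitions.
  r|q|s : 6 ε-transitions
  (r|q|s)* : 10 ε-transitions
  p|(r|q|s)* : 14 ε-transitions
  p(p|(r|q|s)*)s : 14 ε-transitions

14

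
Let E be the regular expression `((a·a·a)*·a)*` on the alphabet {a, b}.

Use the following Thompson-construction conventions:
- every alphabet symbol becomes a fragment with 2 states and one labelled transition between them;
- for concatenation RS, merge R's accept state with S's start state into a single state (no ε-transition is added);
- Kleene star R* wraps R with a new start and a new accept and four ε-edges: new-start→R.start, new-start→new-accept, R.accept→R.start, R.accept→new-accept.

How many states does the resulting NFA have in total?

Bottom-up over the parse tree:
Each of the 4 symbol leaves contributes a 2-state fragment.
  a·a·a = 4 states
  (a·a·a)* = 6 states
  (a·a·a)*·a = 7 states
  ((a·a·a)*·a)* = 9 states

9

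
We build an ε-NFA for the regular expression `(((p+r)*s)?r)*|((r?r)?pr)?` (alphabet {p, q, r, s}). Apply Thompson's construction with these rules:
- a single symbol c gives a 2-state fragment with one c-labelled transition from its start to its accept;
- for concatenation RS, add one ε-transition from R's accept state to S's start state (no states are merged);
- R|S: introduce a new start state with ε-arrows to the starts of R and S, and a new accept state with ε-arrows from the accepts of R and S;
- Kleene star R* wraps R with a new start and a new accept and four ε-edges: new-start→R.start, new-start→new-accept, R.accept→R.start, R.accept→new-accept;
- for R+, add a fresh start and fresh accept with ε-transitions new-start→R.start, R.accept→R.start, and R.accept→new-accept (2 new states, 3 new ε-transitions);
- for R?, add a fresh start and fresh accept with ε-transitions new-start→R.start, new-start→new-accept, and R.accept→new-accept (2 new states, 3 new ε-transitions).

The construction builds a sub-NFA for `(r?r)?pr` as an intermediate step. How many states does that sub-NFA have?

Fragment for `(r?r)?pr`:
Each of the 4 symbol leaves contributes a 2-state fragment.
  r? — 4 states
  r?r — 6 states
  (r?r)? — 8 states
  (r?r)?pr — 12 states

12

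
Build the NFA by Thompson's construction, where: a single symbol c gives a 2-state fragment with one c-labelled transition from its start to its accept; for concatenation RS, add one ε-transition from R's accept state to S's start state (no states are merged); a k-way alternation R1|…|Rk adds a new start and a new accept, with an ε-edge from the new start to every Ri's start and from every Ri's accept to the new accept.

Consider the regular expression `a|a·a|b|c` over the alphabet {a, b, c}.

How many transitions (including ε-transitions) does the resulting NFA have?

14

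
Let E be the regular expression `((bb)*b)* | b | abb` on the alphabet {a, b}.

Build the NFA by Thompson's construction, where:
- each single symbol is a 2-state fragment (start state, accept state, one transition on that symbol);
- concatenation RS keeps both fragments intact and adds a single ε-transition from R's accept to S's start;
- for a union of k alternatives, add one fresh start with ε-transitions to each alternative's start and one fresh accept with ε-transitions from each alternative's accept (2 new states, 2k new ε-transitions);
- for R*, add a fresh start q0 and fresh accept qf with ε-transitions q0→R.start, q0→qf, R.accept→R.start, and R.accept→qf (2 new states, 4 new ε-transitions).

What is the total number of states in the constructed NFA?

Recursing over subexpressions:
Each of the 7 symbol leaves contributes a 2-state fragment.
  bb : 4 states
  (bb)* : 6 states
  (bb)*b : 8 states
  ((bb)*b)* : 10 states
  abb : 6 states
  ((bb)*b)* | b | abb : 20 states

20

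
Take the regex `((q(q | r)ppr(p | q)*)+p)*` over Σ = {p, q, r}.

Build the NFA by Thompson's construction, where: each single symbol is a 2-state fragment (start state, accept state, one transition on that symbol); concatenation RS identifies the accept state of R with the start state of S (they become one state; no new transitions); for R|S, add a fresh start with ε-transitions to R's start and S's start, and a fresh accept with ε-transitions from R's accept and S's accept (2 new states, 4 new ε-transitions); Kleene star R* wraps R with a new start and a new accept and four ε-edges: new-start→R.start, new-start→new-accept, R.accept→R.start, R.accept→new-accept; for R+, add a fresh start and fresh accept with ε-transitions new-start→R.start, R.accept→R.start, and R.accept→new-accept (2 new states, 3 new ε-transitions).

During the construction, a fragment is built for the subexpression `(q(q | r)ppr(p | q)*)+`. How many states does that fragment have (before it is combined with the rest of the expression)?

Fragment for `(q(q | r)ppr(p | q)*)+`:
Each of the 8 symbol leaves contributes a 2-state fragment.
  q | r : 6 states
  p | q : 6 states
  (p | q)* : 8 states
  q(q | r)ppr(p | q)* : 17 states
  (q(q | r)ppr(p | q)*)+ : 19 states

19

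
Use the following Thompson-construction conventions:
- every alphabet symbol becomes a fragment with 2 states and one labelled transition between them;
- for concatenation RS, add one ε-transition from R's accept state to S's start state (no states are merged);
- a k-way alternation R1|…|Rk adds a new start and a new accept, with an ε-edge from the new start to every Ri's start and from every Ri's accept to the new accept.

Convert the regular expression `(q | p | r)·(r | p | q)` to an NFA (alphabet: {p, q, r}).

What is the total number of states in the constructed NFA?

16

Building bottom-up:
Each of the 6 symbol leaves contributes a 2-state fragment.
  q | p | r : 8 states
  r | p | q : 8 states
  (q | p | r)·(r | p | q) : 16 states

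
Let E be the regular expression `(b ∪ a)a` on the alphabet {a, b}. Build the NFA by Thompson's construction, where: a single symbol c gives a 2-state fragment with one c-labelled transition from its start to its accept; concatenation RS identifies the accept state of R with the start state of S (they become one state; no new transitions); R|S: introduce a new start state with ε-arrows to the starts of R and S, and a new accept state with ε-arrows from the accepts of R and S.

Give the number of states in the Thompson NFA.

By structural recursion:
Each of the 3 symbol leaves contributes a 2-state fragment.
  b ∪ a → 6 states
  (b ∪ a)a → 7 states

7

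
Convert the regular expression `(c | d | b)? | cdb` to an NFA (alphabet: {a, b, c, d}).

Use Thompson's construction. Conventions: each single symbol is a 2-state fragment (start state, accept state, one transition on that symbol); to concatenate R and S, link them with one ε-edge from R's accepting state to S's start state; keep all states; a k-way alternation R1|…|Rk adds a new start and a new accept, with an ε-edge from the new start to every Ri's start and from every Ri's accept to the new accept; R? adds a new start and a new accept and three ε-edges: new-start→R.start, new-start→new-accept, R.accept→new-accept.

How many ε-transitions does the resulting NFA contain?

15

Recursing over subexpressions:
Each of the 6 symbol leaves contributes 0 ε-transitions.
  c | d | b = 6 ε-transitions
  (c | d | b)? = 9 ε-transitions
  cdb = 2 ε-transitions
  (c | d | b)? | cdb = 15 ε-transitions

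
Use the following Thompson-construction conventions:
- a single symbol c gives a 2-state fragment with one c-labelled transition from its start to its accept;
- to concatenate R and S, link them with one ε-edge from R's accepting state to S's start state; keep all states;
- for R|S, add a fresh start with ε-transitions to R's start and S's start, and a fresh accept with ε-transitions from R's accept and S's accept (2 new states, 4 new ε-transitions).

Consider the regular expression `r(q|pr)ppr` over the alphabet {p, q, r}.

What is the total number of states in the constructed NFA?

16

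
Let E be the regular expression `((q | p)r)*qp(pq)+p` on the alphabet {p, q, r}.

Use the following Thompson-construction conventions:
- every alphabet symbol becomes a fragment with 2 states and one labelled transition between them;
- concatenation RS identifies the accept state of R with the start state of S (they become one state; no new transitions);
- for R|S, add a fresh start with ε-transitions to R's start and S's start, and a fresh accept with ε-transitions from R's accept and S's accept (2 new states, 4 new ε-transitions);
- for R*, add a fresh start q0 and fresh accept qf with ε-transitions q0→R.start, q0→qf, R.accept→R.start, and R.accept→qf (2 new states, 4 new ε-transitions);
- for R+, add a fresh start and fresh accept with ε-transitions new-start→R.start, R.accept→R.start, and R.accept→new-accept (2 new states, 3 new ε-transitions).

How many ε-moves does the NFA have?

Bottom-up over the parse tree:
Each of the 8 symbol leaves contributes 0 ε-transitions.
  q | p — 4 ε-transitions
  (q | p)r — 4 ε-transitions
  ((q | p)r)* — 8 ε-transitions
  pq — 0 ε-transitions
  (pq)+ — 3 ε-transitions
  ((q | p)r)*qp(pq)+p — 11 ε-transitions

11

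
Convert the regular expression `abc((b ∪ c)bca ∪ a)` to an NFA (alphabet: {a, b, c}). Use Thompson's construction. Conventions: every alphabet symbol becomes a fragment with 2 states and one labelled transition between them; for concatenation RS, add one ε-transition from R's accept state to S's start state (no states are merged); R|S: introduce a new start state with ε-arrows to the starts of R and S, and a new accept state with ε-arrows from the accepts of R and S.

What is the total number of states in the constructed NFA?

22

Per subexpression:
Each of the 9 symbol leaves contributes a 2-state fragment.
  b ∪ c = 6 states
  (b ∪ c)bca = 12 states
  (b ∪ c)bca ∪ a = 16 states
  abc((b ∪ c)bca ∪ a) = 22 states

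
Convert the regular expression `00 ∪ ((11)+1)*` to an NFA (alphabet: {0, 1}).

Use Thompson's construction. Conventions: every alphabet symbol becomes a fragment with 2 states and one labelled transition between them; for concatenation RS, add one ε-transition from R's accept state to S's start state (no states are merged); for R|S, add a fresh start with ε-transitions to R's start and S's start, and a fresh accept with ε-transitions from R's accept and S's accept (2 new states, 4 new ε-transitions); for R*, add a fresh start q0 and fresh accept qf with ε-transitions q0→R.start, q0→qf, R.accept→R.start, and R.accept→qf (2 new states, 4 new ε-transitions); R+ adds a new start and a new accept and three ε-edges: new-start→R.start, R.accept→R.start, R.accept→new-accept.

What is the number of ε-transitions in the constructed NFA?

14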